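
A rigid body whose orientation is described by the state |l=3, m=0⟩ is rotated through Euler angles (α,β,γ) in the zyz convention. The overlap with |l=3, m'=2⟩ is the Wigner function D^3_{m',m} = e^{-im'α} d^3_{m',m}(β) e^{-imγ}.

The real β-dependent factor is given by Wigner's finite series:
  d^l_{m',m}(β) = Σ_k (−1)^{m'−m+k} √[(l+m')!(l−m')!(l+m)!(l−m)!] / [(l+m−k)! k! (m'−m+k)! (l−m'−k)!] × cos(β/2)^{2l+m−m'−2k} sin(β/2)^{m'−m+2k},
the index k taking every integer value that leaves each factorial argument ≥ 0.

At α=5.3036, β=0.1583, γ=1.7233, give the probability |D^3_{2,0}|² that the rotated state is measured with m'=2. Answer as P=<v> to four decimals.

D^3_{2,0}(5.3036,0.1583,1.7233) = e^{-i·2·5.3036}·d^3_{2,0}(0.1583)·e^{-i·0·1.7233}. Compute d first:
c=cos(0.1583/2)=0.996869, s=sin(0.1583/2)=0.079067; N=√[120·1·6·6]=65.726707
Admissible k: 0..1 (factorial args all ≥0)
  k=0: (−1)^2·65.7267/(12)·0.9969^4·0.0791^2 = +0.033815
  k=1: (−1)^3·65.7267/(12)·0.9969^2·0.0791^4 = -0.000213
d^3_{2,0}(0.1583) = +0.033815 -0.000213 = +0.033602
|D^3_{2,0}|² = |d^3_{2,0}(β)|² = (+0.033602)² = 0.001129 (the z-rotation phases have unit modulus)

P=0.0011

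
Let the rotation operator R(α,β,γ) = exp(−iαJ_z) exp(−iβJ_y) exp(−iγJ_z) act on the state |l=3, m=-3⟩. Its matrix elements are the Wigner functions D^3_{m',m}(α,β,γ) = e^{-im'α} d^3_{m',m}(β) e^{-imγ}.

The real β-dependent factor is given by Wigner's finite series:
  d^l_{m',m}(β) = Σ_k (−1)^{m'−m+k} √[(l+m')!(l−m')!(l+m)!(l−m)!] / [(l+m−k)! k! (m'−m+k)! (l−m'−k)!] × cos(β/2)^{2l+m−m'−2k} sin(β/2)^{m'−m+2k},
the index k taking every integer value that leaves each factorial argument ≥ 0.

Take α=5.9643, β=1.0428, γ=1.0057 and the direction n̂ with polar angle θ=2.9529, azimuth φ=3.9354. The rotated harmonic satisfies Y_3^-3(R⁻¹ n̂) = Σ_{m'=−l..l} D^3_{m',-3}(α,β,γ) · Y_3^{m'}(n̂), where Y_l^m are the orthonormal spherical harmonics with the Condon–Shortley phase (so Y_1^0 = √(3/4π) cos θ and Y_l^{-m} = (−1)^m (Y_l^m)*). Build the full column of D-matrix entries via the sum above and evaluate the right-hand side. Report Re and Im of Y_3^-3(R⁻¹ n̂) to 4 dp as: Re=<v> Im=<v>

Need the full column D^3_{m',-3} for m'=−3..3 at α=5.9643, β=1.0428, γ=1.0057.
cos(β/2)=0.867123, sin(β/2)=0.498095
d^3_{-3,-3}: single k=0 term ⇒ +0.425092;  D = -0.199927+0.375143i
d^3_{-2,-3}: single k=0 term ⇒ -0.598123;  D = +0.432607-0.413040i
d^3_{-1,-3}: single k=0 term ⇒ +0.543240;  D = -0.490713+0.233046i
d^3_{0,-3}: single k=0 term ⇒ -0.360323;  D = +0.357535-0.044742i
d^3_{1,-3}: single k=0 term ⇒ +0.179248;  D = -0.175872-0.034625i
d^3_{2,-3}: single k=0 term ⇒ -0.065120;  D = +0.056729+0.031976i
d^3_{3,-3}: single k=0 term ⇒ +0.015271;  D = -0.010282-0.011291i
Y_3^{m'}(θ=2.9529,φ=3.9354) and Σ D·Y over m':
  (-0.1999+0.3751i)·(+0.0020+0.0019i)  (+0.4326-0.4130i)·(+0.0006+0.0353i)  (-0.4907+0.2330i)·(-0.1625+0.1653i)  (+0.3575-0.0447i)·(-0.6686+0.0000i)  (-0.1759-0.0346i)·(+0.1625+0.1653i)  (+0.0567+0.0320i)·(+0.0006-0.0353i)  (-0.0103-0.0113i)·(-0.0020+0.0019i)
Y_3^-3(R⁻¹ n̂) = -0.205742-0.110352i

Re=-0.2057 Im=-0.1104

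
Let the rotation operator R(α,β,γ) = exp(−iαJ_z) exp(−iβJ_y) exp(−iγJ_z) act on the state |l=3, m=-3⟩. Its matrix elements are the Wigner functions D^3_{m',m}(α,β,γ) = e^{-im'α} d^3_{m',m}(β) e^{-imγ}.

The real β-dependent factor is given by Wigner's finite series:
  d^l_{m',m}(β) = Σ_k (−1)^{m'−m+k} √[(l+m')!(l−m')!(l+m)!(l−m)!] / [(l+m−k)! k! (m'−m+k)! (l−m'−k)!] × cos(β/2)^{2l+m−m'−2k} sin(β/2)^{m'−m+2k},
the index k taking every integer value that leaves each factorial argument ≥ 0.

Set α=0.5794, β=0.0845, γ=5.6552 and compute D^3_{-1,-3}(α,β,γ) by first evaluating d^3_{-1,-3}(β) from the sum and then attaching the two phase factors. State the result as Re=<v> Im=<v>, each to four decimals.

D^3_{-1,-3}(0.5794,0.0845,5.6552) = e^{-i·-1·0.5794}·d^3_{-1,-3}(0.0845)·e^{-i·-3·5.6552}. Compute d first:
With c≡cos(β/2)=0.999108 and s≡sin(β/2)=0.042237, N=[2·24·1·720]^{1/2}=185.903201
k∈{0} keeps every argument non-negative
  k=0: (−1)^2·185.9032/(48)·0.9991^4·0.0422^2 = +0.006885
d^3_{-1,-3}(0.0845) = +0.006885
Attach z-rotation phases: D = e^{-i(-1)(0.5794)}·(+0.006885)·e^{-i(-3)(5.6552)} = +0.001811-0.006642i

Re=0.0018 Im=-0.0066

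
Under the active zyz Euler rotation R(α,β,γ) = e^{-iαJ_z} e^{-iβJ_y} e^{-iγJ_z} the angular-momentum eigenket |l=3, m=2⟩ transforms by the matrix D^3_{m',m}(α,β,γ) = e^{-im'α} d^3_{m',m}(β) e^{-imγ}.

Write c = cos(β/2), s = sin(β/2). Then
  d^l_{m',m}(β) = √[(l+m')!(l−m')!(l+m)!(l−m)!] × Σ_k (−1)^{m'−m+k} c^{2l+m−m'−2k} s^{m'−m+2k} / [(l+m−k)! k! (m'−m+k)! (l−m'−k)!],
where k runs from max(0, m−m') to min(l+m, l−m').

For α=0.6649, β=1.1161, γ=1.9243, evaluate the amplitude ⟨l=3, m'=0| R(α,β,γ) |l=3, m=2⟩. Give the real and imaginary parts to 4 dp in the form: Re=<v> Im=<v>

First d^3_{0,2}(β=1.1161), then the phase factors e^{-i(0)α} and e^{-i(2)γ}:
c=cos(1.1161/2)=0.848289, s=sin(1.1161/2)=0.529533; N=√[6·6·120·1]=65.726707
The bounds max(0,m−m')=2 and min(l+m,l−m')=3 give 2 terms
  k=2: (−1)^0·65.7267/(12)·0.8483^4·0.5295^2 = +0.795285
  k=3: (−1)^1·65.7267/(12)·0.8483^2·0.5295^4 = -0.309899
d^3_{0,2}(1.1161) = +0.795285 -0.309899 = +0.485385
Attach z-rotation phases: D = e^{-i(0)(0.6649)}·(+0.485385)·e^{-i(2)(1.9243)} = -0.369043+0.315288i

Re=-0.3690 Im=0.3153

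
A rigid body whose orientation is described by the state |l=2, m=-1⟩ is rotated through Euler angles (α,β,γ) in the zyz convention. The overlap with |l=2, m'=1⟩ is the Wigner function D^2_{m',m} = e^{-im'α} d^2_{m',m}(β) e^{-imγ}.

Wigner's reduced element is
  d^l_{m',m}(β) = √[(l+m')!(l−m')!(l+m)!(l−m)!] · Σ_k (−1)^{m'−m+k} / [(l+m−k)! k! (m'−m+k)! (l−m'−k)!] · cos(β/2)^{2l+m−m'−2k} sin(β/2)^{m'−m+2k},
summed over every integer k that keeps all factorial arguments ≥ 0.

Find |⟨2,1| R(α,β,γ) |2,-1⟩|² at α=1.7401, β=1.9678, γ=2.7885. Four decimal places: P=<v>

P=0.0247

First d^2_{1,-1}(β=1.9678), then the phase factors e^{-i(1)α} and e^{-i(-1)γ}:
c=cos(1.9678/2)=0.553779, s=sin(1.9678/2)=0.832663; N=√[6·1·1·6]=6.000000
The bounds max(0,m−m')=0 and min(l+m,l−m')=1 give 2 terms
  k=0: (−1)^2·6.0000/(2)·0.5538^2·0.8327^2 = +0.637872
  k=1: (−1)^3·6.0000/(6)·0.5538^0·0.8327^4 = -0.480704
d^2_{1,-1}(1.9678) = +0.637872 -0.480704 = +0.157168
|D^2_{1,-1}|² = |d^2_{1,-1}(β)|² = (+0.157168)² = 0.024702 (the z-rotation phases have unit modulus)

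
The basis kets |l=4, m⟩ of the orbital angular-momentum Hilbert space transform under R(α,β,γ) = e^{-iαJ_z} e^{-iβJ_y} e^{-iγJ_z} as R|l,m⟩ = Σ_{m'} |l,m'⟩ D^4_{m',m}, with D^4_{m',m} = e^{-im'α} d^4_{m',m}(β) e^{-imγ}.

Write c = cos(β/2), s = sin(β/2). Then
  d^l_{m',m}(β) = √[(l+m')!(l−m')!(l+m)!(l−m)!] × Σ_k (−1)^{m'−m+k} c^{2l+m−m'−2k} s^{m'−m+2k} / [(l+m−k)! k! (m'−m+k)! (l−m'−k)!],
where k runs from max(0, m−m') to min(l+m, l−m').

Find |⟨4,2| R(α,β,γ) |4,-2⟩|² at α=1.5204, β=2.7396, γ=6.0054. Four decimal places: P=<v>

P=0.2011

D^4_{2,-2}(1.5204,2.7396,6.0054) = e^{-i·2·1.5204}·d^4_{2,-2}(2.7396)·e^{-i·-2·6.0054}. Compute d first:
c=cos(2.7396/2)=0.199646, s=sin(2.7396/2)=0.979868; N=√[720·2·2·720]=1440.000000
k: max(0,(-2)−(2))=0 … min(4+(-2),4−(2))=2
  k=0: (−1)^4·1440.0000/(96)·0.1996^4·0.9799^4 = +0.021969
  k=1: (−1)^5·1440.0000/(120)·0.1996^2·0.9799^6 = -0.423357
  k=2: (−1)^6·1440.0000/(1440)·0.1996^0·0.9799^8 = +0.849848
d^4_{2,-2}(2.7396) = +0.021969 -0.423357 +0.849848 = +0.448459
|D^4_{2,-2}|² = |d^4_{2,-2}(β)|² = (+0.448459)² = 0.201116 (the z-rotation phases have unit modulus)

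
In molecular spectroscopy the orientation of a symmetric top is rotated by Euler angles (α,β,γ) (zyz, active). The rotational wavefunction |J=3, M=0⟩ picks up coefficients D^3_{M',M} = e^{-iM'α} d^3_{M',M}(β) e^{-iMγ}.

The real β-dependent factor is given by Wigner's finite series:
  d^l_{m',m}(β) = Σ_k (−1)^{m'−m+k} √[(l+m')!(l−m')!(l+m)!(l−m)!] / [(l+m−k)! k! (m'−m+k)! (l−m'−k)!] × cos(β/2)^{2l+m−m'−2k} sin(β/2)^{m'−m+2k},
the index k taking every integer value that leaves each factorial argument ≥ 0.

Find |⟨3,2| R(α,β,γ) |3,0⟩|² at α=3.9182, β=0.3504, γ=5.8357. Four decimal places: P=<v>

P=0.0230

First d^3_{2,0}(β=0.3504), then the phase factors e^{-i(2)α} and e^{-i(0)γ}:
c=cos(0.3504/2)=0.984692, s=sin(0.3504/2)=0.174305; N=√[120·1·6·6]=65.726707
The bounds max(0,m−m')=0 and min(l+m,l−m')=1 give 2 terms
  k=0: (−1)^2·65.7267/(12)·0.9847^4·0.1743^2 = +0.156452
  k=1: (−1)^3·65.7267/(12)·0.9847^2·0.1743^4 = -0.004902
d^3_{2,0}(0.3504) = +0.156452 -0.004902 = +0.151550
|D^3_{2,0}|² = |d^3_{2,0}(β)|² = (+0.151550)² = 0.022967 (the z-rotation phases have unit modulus)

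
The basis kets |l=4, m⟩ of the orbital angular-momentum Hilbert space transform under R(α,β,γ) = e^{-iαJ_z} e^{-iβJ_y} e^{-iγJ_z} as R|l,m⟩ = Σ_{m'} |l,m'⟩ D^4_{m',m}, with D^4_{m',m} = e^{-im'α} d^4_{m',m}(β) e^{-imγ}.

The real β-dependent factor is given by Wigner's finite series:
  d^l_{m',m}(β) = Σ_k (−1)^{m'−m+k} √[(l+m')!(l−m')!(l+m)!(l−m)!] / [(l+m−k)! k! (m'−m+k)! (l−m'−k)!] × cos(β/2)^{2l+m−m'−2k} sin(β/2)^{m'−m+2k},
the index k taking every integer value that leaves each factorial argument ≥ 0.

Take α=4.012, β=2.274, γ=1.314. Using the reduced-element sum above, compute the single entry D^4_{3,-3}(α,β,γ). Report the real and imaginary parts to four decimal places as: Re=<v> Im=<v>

Re=-0.0548 Im=-0.2241

First d^4_{3,-3}(β=2.274), then the phase factors e^{-i(3)α} and e^{-i(-3)γ}:
With c≡cos(β/2)=0.420319 and s≡sin(β/2)=0.907377, N=[5040·1·1·5040]^{1/2}=5040.000000
k∈{0,1} keeps every argument non-negative
  k=0: (−1)^6·5040.0000/(720)·0.4203^2·0.9074^6 = +0.690209
  k=1: (−1)^7·5040.0000/(5040)·0.4203^0·0.9074^8 = -0.459516
d^4_{3,-3}(2.274) = +0.690209 -0.459516 = +0.230693
D = (+0.862620+0.505853i)·(+0.230693)·(-0.696414-0.717640i) = -0.054840-0.224080i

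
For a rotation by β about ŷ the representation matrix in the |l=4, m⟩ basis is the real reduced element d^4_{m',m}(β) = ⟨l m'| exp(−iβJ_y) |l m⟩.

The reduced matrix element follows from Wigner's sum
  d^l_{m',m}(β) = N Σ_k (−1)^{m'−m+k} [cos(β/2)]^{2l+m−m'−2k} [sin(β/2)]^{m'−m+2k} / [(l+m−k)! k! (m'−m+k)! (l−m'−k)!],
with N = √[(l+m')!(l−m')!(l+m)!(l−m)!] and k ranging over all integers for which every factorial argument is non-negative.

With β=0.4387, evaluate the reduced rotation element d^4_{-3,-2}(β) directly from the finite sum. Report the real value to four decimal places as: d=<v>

d=0.5846

d^4_{-3,-2}(β=0.4387) via Wigner's sum:
c=cos(0.4387/2)=0.976039, s=sin(0.4387/2)=0.217595; N=√[1·5040·2·720]=2693.993318
Admissible k: 1..2 (factorial args all ≥0)
  k=1: (−1)^0·2693.9933/(720)·0.9760^7·0.2176^1 = +0.687043
  k=2: (−1)^1·2693.9933/(240)·0.9760^5·0.2176^3 = -0.102440
d^4_{-3,-2}(0.4387) = +0.687043 -0.102440 = +0.584603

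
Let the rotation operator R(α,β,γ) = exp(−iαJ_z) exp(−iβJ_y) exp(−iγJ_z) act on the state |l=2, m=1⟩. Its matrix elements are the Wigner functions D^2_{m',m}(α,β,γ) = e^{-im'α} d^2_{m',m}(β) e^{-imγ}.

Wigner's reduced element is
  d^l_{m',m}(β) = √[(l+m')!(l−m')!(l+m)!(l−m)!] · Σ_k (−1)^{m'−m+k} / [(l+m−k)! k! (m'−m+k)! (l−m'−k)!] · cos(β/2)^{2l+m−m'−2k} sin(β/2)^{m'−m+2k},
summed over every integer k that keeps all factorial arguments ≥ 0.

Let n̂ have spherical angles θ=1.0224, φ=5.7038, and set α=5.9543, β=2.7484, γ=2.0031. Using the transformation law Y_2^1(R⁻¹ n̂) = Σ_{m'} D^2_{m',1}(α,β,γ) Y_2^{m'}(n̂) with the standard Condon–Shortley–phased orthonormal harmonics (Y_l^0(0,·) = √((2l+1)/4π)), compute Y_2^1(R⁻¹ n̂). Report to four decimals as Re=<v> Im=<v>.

Need the full column D^2_{m',1} for m'=−2..2 at α=5.9543, β=2.7484, γ=2.0031.
cos(β/2)=0.195332, sin(β/2)=0.980737
d^2_{-2,1}: single k=3 term ⇒ +0.368521;  D = -0.326753-0.170411i
d^2_{-1,1}: k∈[2..3] ⇒ +0.110097 -0.925146 = -0.815049;  D = +0.562207+0.590109i
d^2_{0,1}: k∈[1..2] ⇒ +0.017904 -0.451344 = -0.433440;  D = +0.181596+0.393565i
d^2_{1,1}: k∈[0..1] ⇒ +0.001456 -0.110097 = -0.108641;  D = +0.011215+0.108061i
d^2_{2,1}: single k=0 term ⇒ -0.014619;  D = -0.003268+0.014249i
Y_2^{m'}(θ=1.0224,φ=5.7038) and Σ D·Y over m':
  (-0.3268-0.1704i)·(+0.1126+0.2578i)  (+0.5622+0.5901i)·(+0.2876+0.1882i)  (+0.1816+0.3936i)·(-0.0582+0.0000i)  (+0.0112+0.1081i)·(-0.2876+0.1882i)  (-0.0033+0.0142i)·(+0.1126-0.2578i)
Y_2^1(R⁻¹ n̂) = +0.026931+0.122643i

Re=0.0269 Im=0.1226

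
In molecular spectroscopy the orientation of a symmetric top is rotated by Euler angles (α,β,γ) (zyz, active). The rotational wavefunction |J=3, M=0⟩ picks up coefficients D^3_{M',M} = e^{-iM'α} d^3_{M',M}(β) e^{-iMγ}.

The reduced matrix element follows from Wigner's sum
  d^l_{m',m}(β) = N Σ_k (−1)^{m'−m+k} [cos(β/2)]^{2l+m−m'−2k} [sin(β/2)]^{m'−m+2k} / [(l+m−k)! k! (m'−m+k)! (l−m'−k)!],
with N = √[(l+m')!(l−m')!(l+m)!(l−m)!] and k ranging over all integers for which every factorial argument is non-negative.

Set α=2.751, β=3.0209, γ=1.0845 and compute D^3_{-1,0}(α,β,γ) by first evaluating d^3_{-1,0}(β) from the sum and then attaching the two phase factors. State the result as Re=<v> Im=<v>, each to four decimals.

Re=-0.1893 Im=0.0780

Split into d^3_{-1,0}(β=3.0209) × two z-phases.
c=cos(3.0209/2)=0.060310, s=sin(3.0209/2)=0.998180; N=√[2·24·6·6]=41.569219
k: max(0,(0)−(-1))=1 … min(3+(0),3−(-1))=3
  k=1: (−1)^0·41.5692/(12)·0.0603^5·0.9982^1 = +0.000003
  k=2: (−1)^1·41.5692/(4)·0.0603^3·0.9982^3 = -0.002267
  k=3: (−1)^2·41.5692/(12)·0.0603^1·0.9982^5 = +0.207024
d^3_{-1,0}(3.0209) = +0.000003 -0.002267 +0.207024 = +0.204760
D = (-0.924684+0.380736i)·(+0.204760)·(+1.000000+0.000000i) = -0.189338+0.077960i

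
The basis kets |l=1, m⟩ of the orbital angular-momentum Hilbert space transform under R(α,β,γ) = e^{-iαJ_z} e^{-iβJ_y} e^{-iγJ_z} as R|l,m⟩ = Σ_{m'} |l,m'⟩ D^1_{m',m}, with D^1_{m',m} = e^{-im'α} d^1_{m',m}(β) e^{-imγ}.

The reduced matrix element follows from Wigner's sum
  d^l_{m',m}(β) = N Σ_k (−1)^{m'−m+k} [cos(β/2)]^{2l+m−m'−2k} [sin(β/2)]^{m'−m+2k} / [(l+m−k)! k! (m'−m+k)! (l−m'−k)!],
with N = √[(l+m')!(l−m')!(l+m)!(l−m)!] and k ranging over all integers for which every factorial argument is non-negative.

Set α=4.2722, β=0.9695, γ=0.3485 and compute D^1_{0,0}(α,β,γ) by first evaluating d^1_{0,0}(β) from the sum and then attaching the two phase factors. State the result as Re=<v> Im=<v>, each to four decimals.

First d^1_{0,0}(β=0.9695), then the phase factors e^{-i(0)α} and e^{-i(0)γ}:
With c≡cos(β/2)=0.884791 and s≡sin(β/2)=0.465987, N=[1·1·1·1]^{1/2}=1.000000
The bounds max(0,m−m')=0 and min(l+m,l−m')=1 give 2 terms
  k=0: (−1)^0·1.0000/(1)·0.8848^2·0.4660^0 = +0.782856
  k=1: (−1)^1·1.0000/(1)·0.8848^0·0.4660^2 = -0.217144
d^1_{0,0}(0.9695) = +0.782856 -0.217144 = +0.565712
D = (+1.000000+0.000000i)·(+0.565712)·(+1.000000+0.000000i) = +0.565712+0.000000i

Re=0.5657 Im=0.0000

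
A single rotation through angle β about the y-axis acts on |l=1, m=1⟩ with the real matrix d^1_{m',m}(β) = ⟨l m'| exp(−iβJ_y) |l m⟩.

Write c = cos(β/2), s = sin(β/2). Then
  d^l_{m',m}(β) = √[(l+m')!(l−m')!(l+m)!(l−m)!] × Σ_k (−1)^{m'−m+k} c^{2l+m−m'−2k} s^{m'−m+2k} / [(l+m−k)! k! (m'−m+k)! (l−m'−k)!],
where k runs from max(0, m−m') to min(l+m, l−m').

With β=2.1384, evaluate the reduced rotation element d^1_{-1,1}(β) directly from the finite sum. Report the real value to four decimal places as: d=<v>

d^1_{-1,1}(β=2.1384) via Wigner's sum:
c=cos(2.1384/2)=0.480826, s=sin(2.1384/2)=0.876816; N=√[1·2·2·1]=2.000000
k: max(0,(1)−(-1))=2 … min(1+(1),1−(-1))=2
  k=2: (−1)^0·2.0000/(2)·0.4808^0·0.8768^2 = +0.768807
d^1_{-1,1}(2.1384) = +0.768807

d=0.7688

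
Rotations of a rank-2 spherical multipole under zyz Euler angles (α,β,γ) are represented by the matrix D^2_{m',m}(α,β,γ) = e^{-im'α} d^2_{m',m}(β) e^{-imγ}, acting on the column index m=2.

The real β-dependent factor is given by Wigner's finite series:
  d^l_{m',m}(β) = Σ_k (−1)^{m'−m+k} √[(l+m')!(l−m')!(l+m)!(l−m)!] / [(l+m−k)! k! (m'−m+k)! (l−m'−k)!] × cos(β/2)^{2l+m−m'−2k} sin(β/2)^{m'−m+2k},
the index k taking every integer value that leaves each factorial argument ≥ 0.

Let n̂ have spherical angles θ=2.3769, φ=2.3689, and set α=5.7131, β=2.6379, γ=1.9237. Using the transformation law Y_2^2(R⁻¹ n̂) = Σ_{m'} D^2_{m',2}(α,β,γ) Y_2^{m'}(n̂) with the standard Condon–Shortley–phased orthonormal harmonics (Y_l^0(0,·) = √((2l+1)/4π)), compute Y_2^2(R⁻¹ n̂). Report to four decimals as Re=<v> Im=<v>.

Re=-0.3211 Im=0.1404

Need the full column D^2_{m',2} for m'=−2..2 at α=5.7131, β=2.6379, γ=1.9237.
cos(β/2)=0.249192, sin(β/2)=0.968454
d^2_{-2,2}: single k=4 term ⇒ +0.879662;  D = +0.239023+0.846566i
d^2_{-1,2}: single k=3 term ⇒ +0.452691;  D = -0.131574+0.433148i
d^2_{0,2}: single k=2 term ⇒ +0.142660;  D = -0.108577+0.092536i
d^2_{1,2}: single k=1 term ⇒ +0.029972;  D = -0.029696+0.004055i
d^2_{2,2}: single k=0 term ⇒ +0.003856;  D = -0.003498-0.001623i
Y_2^{m'}(θ=2.3769,φ=2.3689) and Σ D·Y over m':
  (+0.2390+0.8466i)·(+0.0047+0.1851i)  (-0.1316+0.4331i)·(+0.2763+0.2694i)  (-0.1086+0.0925i)·(+0.1773+0.0000i)  (-0.0297+0.0041i)·(-0.2763+0.2694i)  (-0.0035-0.0016i)·(+0.0047-0.1851i)
Y_2^2(R⁻¹ n̂) = -0.321067+0.140397i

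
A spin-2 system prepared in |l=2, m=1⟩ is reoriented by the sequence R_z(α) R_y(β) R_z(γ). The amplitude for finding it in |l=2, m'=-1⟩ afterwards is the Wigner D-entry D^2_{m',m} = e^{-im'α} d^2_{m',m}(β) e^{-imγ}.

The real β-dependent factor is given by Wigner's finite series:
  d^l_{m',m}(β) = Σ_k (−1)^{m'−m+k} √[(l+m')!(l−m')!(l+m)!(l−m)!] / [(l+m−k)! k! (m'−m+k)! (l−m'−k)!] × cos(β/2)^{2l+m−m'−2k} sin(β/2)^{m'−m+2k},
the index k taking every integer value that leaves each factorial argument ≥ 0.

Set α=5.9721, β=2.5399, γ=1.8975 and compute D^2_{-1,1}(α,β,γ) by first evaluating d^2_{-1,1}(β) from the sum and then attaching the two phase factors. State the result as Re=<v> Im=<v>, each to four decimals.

Re=0.3524 Im=0.4755

D^2_{-1,1}(5.9721,2.5399,1.8975) = e^{-i·-1·5.9721}·d^2_{-1,1}(2.5399)·e^{-i·1·1.8975}. Compute d first:
Half-angle: c=0.296329, s=0.955086. N=√(1·6·6·1)=6.000000
The bounds max(0,m−m')=2 and min(l+m,l−m')=3 give 2 terms
  k=2: (−1)^0·6.0000/(2)·0.2963^2·0.9551^2 = +0.240300
  k=3: (−1)^1·6.0000/(6)·0.2963^0·0.9551^4 = -0.832089
d^2_{-1,1}(2.5399) = +0.240300 -0.832089 = -0.591790
D = (+0.952002-0.306092i)·(-0.591790)·(-0.320923-0.947105i) = +0.352364+0.475452i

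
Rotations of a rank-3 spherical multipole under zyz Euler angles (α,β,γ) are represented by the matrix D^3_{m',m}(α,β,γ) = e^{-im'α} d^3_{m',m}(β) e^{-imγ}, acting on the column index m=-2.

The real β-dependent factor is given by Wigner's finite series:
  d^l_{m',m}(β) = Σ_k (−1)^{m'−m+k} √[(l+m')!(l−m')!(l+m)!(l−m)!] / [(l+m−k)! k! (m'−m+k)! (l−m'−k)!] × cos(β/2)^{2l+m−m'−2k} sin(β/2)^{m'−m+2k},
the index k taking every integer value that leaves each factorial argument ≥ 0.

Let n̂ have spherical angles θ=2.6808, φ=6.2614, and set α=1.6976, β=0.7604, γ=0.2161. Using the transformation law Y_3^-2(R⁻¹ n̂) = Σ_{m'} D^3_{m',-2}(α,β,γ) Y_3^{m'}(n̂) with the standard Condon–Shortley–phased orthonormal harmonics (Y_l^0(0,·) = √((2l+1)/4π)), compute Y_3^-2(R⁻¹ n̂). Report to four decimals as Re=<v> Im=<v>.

Re=0.0644 Im=-0.3618

Need the full column D^3_{m',-2} for m'=−3..3 at α=1.6976, β=0.7604, γ=0.2161.
cos(β/2)=0.928590, sin(β/2)=0.371106
d^3_{-3,-2}: single k=1 term ⇒ +0.627617;  D = +0.455703-0.431553i
d^3_{-2,-2}: k∈[0..1] ⇒ +0.641129 -0.511992 = +0.129137;  D = -0.099940-0.081782i
d^3_{-1,-2}: k∈[0..1] ⇒ -0.810250 +0.258820 = -0.551431;  D = +0.292447-0.467494i
d^3_{0,-2}: k∈[0..1] ⇒ +0.560859 -0.089578 = +0.471281;  D = +0.427945+0.197405i
d^3_{1,-2}: k∈[0..1] ⇒ -0.258820 +0.020669 = -0.238151;  D = -0.071605+0.227131i
d^3_{2,-2}: k∈[0..1] ⇒ +0.081773 -0.002612 = +0.079161;  D = -0.077902-0.014063i
d^3_{3,-2}: single k=0 term ⇒ -0.016010;  D = +0.000829-0.015989i
Y_3^{m'}(θ=2.6808,φ=6.2614) and Σ D·Y over m':
  (+0.4557-0.4316i)·(+0.0366+0.0024i)  (-0.0999-0.0818i)·(-0.1808-0.0079i)  (+0.2924-0.4675i)·(+0.4326+0.0094i)  (+0.4279+0.1974i)·(-0.3381+0.0000i)  (-0.0716+0.2271i)·(-0.4326+0.0094i)  (-0.0779-0.0141i)·(-0.1808+0.0079i)  (+0.0008-0.0160i)·(-0.0366+0.0024i)
Y_3^-2(R⁻¹ n̂) = +0.064446-0.361795i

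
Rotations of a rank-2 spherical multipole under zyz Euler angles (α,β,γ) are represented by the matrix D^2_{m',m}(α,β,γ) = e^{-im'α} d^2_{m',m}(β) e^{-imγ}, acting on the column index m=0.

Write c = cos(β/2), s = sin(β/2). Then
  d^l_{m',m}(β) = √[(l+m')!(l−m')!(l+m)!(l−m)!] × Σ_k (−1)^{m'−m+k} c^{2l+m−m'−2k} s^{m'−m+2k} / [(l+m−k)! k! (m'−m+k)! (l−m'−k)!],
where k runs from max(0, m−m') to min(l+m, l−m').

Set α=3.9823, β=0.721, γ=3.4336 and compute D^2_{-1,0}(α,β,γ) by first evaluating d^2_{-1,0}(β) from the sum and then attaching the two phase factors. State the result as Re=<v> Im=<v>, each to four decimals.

Re=-0.4050 Im=-0.4525

Split into d^2_{-1,0}(β=0.721) × two z-phases.
c=cos(0.721/2)=0.935721, s=sin(0.721/2)=0.352742; N=√[1·6·2·2]=4.898979
k∈{1,2} keeps every argument non-negative
  k=1: (−1)^0·4.8990/(2)·0.9357^3·0.3527^1 = +0.707899
  k=2: (−1)^1·4.8990/(2)·0.9357^1·0.3527^3 = -0.100599
d^2_{-1,0}(0.721) = +0.707899 -0.100599 = +0.607300
D = (-0.666936-0.745115i)·(+0.607300)·(+1.000000+0.000000i) = -0.405030-0.452509i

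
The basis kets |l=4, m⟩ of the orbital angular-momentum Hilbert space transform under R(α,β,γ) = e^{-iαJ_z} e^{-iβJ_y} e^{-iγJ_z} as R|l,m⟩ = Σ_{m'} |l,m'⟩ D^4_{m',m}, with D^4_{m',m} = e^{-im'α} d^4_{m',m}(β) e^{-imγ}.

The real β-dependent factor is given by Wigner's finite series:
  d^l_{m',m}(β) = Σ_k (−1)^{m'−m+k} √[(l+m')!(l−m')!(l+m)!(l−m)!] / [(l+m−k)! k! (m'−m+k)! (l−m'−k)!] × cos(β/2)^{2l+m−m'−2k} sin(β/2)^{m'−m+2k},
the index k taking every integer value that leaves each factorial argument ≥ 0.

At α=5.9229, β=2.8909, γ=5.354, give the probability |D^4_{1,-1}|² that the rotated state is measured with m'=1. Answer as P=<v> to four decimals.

First d^4_{1,-1}(β=2.8909), then the phase factors e^{-i(1)α} and e^{-i(-1)γ}:
With c≡cos(β/2)=0.125018 and s≡sin(β/2)=0.992154, N=[120·6·6·120]^{1/2}=720.000000
k∈{0,1,2,3} keeps every argument non-negative
  k=0: (−1)^2·720.0000/(72)·0.1250^6·0.9922^2 = +0.000038
  k=1: (−1)^3·720.0000/(24)·0.1250^4·0.9922^4 = -0.007101
  k=2: (−1)^4·720.0000/(48)·0.1250^2·0.9922^6 = +0.223622
  k=3: (−1)^5·720.0000/(720)·0.1250^0·0.9922^8 = -0.938932
d^4_{1,-1}(2.8909) = +0.000038 -0.007101 +0.223622 -0.938932 = -0.722374
|D^4_{1,-1}|² = |d^4_{1,-1}(β)|² = (-0.722374)² = 0.521824 (the z-rotation phases have unit modulus)

P=0.5218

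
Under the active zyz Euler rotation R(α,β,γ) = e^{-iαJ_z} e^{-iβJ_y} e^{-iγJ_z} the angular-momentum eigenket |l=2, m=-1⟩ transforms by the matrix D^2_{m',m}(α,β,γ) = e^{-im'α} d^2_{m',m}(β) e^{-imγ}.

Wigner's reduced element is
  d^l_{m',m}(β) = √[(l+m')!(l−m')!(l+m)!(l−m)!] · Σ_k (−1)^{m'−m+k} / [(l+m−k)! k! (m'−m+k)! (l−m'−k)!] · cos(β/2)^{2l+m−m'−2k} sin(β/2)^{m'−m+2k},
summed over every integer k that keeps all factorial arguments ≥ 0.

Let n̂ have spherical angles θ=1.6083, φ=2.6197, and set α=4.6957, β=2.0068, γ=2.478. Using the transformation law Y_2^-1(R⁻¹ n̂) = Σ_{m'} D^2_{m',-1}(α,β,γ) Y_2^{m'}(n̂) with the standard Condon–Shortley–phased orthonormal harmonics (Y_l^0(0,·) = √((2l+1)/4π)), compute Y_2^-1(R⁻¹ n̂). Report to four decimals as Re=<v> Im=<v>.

Need the full column D^2_{m',-1} for m'=−2..2 at α=4.6957, β=2.0068, γ=2.478.
cos(β/2)=0.537438, sin(β/2)=0.843303
d^2_{-2,-1}: single k=1 term ⇒ +0.261818;  D = +0.200759-0.168060i
d^2_{-1,-1}: k∈[0..1] ⇒ +0.083428 -0.616234 = -0.532806;  D = -0.335141-0.414201i
d^2_{0,-1}: k∈[0..1] ⇒ -0.320660 +0.789506 = +0.468846;  D = -0.369349+0.288786i
d^2_{1,-1}: k∈[0..1] ⇒ +0.616234 -0.505749 = +0.110485;  D = -0.066592-0.088162i
d^2_{2,-1}: single k=0 term ⇒ -0.644629;  D = -0.520796+0.379891i
Y_2^{m'}(θ=1.6083,φ=2.6197) and Σ D·Y over m':
  (+0.2008-0.1681i)·(+0.1940+0.3334i)  (-0.3351-0.4142i)·(+0.0251+0.0144i)  (-0.3693+0.2888i)·(-0.3141+0.0000i)  (-0.0666-0.0882i)·(-0.0251+0.0144i)  (-0.5208+0.3799i)·(+0.1940-0.3334i)
Y_2^-1(R⁻¹ n̂) = +0.237104+0.176983i

Re=0.2371 Im=0.1770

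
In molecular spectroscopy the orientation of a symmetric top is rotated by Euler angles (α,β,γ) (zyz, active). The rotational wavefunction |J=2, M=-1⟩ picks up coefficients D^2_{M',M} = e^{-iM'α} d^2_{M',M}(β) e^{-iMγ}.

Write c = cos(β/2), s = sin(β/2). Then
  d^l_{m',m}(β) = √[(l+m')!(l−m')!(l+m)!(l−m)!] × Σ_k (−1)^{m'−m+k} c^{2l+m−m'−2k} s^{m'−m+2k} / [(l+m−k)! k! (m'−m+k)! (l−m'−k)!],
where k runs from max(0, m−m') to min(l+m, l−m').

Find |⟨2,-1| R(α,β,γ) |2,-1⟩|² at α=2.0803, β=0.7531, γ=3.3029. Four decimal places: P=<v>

P=0.1577

Split into d^2_{-1,-1}(β=0.7531) × two z-phases.
With c≡cos(β/2)=0.929939 and s≡sin(β/2)=0.367714, N=[1·6·1·6]^{1/2}=6.000000
Admissible k: 0..1 (factorial args all ≥0)
  k=0: (−1)^0·6.0000/(6)·0.9299^4·0.3677^0 = +0.747855
  k=1: (−1)^1·6.0000/(2)·0.9299^2·0.3677^2 = -0.350793
d^2_{-1,-1}(0.7531) = +0.747855 -0.350793 = +0.397062
|D^2_{-1,-1}|² = |d^2_{-1,-1}(β)|² = (+0.397062)² = 0.157658 (the z-rotation phases have unit modulus)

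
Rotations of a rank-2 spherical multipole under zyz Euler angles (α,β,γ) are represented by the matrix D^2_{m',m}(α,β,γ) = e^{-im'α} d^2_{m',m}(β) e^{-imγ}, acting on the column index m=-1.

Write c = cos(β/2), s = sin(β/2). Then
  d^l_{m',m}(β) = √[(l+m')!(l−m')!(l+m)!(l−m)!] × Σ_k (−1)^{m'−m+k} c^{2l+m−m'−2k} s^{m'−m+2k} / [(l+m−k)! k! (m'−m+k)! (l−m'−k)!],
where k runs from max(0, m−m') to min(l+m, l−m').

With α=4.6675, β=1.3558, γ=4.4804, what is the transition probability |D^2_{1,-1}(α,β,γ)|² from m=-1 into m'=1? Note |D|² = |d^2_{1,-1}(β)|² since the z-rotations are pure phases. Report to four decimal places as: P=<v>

P=0.3149

Split into d^2_{1,-1}(β=1.3558) × two z-phases.
With c≡cos(β/2)=0.778891 and s≡sin(β/2)=0.627159, N=[6·1·1·6]^{1/2}=6.000000
The bounds max(0,m−m')=0 and min(l+m,l−m')=1 give 2 terms
  k=0: (−1)^2·6.0000/(2)·0.7789^2·0.6272^2 = +0.715863
  k=1: (−1)^3·6.0000/(6)·0.7789^0·0.6272^4 = -0.154707
d^2_{1,-1}(1.3558) = +0.715863 -0.154707 = +0.561156
|D^2_{1,-1}|² = |d^2_{1,-1}(β)|² = (+0.561156)² = 0.314896 (the z-rotation phases have unit modulus)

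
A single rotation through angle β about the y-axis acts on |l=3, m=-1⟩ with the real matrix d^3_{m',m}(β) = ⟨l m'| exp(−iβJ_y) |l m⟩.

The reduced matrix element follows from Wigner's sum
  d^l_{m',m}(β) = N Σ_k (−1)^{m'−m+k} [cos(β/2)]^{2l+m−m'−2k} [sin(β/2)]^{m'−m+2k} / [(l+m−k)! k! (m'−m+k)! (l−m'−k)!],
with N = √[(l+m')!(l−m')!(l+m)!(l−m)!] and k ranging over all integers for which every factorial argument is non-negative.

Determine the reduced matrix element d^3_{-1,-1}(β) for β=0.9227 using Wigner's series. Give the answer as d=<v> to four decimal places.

d^3_{-1,-1}(β=0.9227) via Wigner's sum:
c=cos(0.9227/2)=0.895452, s=sin(0.9227/2)=0.445157; N=√[2·24·2·24]=48.000000
k: max(0,(-1)−(-1))=0 … min(3+(-1),3−(-1))=2
  k=0: (−1)^0·48.0000/(48)·0.8955^6·0.4452^0 = +0.515531
  k=1: (−1)^1·48.0000/(6)·0.8955^4·0.4452^2 = -1.019265
  k=2: (−1)^2·48.0000/(8)·0.8955^2·0.4452^4 = +0.188925
d^3_{-1,-1}(0.9227) = +0.515531 -1.019265 +0.188925 = -0.314808

d=-0.3148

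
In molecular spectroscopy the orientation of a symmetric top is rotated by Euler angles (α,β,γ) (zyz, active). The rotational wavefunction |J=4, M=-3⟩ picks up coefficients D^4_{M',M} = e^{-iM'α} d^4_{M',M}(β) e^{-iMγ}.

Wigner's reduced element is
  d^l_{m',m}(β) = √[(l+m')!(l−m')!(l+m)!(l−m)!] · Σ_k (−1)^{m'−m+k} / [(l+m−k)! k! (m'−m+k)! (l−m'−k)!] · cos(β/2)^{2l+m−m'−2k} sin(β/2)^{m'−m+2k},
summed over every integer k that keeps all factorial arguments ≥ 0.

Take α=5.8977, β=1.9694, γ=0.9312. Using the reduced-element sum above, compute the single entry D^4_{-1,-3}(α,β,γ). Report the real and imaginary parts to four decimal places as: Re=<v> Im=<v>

First d^4_{-1,-3}(β=1.9694), then the phase factors e^{-i(-1)α} and e^{-i(-3)γ}:
c=cos(1.9694/2)=0.553113, s=sin(1.9694/2)=0.833106; N=√[6·120·1·5040]=1904.940944
The bounds max(0,m−m')=0 and min(l+m,l−m')=1 give 2 terms
  k=0: (−1)^2·1904.9409/(240)·0.5531^6·0.8331^2 = +0.157745
  k=1: (−1)^3·1904.9409/(144)·0.5531^4·0.8331^4 = -0.596453
d^4_{-1,-3}(1.9694) = +0.157745 -0.596453 = -0.438708
Phases: e^{-i·(-1)·5.8977}=+0.926616-0.376009i, e^{-i·(-3)·0.9312}=-0.940059+0.341011i ⇒ D=+0.325895-0.293696i

Re=0.3259 Im=-0.2937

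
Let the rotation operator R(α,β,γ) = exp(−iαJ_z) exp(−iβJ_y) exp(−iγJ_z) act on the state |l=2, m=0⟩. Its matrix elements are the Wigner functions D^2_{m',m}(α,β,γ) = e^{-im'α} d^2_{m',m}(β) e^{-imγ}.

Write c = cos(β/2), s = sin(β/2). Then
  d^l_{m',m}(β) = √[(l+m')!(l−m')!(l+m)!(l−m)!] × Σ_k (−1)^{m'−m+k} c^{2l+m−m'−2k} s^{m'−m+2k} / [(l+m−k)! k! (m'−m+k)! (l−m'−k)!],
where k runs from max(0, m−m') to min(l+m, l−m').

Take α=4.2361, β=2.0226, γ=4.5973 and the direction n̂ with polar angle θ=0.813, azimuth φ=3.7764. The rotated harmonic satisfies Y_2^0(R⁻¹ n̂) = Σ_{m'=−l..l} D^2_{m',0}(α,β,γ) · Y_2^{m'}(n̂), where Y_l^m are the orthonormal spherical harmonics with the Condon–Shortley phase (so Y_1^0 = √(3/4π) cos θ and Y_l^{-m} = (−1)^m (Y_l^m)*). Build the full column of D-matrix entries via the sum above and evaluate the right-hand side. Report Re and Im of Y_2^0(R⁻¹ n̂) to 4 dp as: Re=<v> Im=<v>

Need the full column D^2_{m',0} for m'=−2..2 at α=4.2361, β=2.0226, γ=4.5973.
cos(β/2)=0.530759, sin(β/2)=0.847523
d^2_{-2,0}: single k=2 term ⇒ +0.495648;  D = -0.287270+0.403910i
d^2_{-1,0}: k∈[1..2] ⇒ +0.310399 -0.791457 = -0.481058;  D = +0.220557+0.427517i
d^2_{0,0}: k∈[0..2] ⇒ +0.079358 -0.809390 +0.515947 = -0.214085;  D = -0.214085+0.000000i
d^2_{1,0}: k∈[0..1] ⇒ -0.310399 +0.791457 = +0.481058;  D = -0.220557+0.427517i
d^2_{2,0}: single k=0 term ⇒ +0.495648;  D = -0.287270-0.403910i
Y_2^{m'}(θ=0.813,φ=3.7764) and Σ D·Y over m':
  (-0.2873+0.4039i)·(+0.0605-0.1946i)  (+0.2206+0.4275i)·(-0.3105+0.2287i)  (-0.2141+0.0000i)·(+0.1316+0.0000i)  (-0.2206+0.4275i)·(+0.3105+0.2287i)  (-0.2873-0.4039i)·(+0.0605+0.1946i)
Y_2^0(R⁻¹ n̂) = -0.238239+0.000000i

Re=-0.2382 Im=0.0000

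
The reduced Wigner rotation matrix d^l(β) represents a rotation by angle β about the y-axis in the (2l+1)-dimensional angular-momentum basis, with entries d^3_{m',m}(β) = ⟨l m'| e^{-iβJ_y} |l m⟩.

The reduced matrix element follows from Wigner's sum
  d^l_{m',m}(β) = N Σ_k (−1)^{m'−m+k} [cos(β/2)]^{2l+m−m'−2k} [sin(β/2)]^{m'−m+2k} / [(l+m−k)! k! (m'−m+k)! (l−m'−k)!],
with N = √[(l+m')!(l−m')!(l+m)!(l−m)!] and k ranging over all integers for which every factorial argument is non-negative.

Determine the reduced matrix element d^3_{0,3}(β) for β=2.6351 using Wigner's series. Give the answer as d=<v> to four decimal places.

d^3_{0,3}(β=2.6351) via Wigner's sum:
With c≡cos(β/2)=0.250548 and s≡sin(β/2)=0.968104, N=[6·6·720·1]^{1/2}=160.996894
k: max(0,(3)−(0))=3 … min(3+(3),3−(0))=3
  k=3: (−1)^0·160.9969/(36)·0.2505^3·0.9681^3 = +0.063820
d^3_{0,3}(2.6351) = +0.063820

d=0.0638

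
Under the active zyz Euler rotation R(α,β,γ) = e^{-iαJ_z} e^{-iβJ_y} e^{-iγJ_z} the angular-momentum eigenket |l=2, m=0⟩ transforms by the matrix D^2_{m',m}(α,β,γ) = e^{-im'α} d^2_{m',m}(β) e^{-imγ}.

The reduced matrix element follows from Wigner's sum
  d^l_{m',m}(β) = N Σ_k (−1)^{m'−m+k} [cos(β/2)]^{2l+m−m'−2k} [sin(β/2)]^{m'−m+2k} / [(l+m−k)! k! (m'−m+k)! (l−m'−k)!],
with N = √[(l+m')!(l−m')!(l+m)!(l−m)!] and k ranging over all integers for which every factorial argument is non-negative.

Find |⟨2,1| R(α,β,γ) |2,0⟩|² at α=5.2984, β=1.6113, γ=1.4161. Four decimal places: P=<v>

D^2_{1,0}(5.2984,1.6113,1.4161) = e^{-i·1·5.2984}·d^2_{1,0}(1.6113)·e^{-i·0·1.4161}. Compute d first:
Half-angle: c=0.692643, s=0.721281. N=√(6·1·2·2)=4.898979
k: max(0,(0)−(1))=0 … min(2+(0),2−(1))=1
  k=0: (−1)^1·4.8990/(2)·0.6926^3·0.7213^1 = -0.587094
  k=1: (−1)^2·4.8990/(2)·0.6926^1·0.7213^3 = +0.636646
d^2_{1,0}(1.6113) = -0.587094 +0.636646 = +0.049552
|D^2_{1,0}|² = |d^2_{1,0}(β)|² = (+0.049552)² = 0.002455 (the z-rotation phases have unit modulus)

P=0.0025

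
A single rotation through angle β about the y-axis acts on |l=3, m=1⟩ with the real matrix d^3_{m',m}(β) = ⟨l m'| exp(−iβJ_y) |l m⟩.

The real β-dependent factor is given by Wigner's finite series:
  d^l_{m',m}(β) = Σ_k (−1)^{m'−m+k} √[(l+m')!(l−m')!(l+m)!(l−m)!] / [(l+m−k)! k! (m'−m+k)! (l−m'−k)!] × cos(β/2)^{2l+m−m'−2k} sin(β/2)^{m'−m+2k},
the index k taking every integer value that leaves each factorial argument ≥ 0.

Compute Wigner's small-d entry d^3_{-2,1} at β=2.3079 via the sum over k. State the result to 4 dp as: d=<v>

d=-0.4974

d^3_{-2,1}(β=2.3079) via Wigner's sum:
c=cos(2.3079/2)=0.404879, s=sin(2.3079/2)=0.914370; N=√[1·120·24·2]=75.894664
Admissible k: 3..4 (factorial args all ≥0)
  k=3: (−1)^0·75.8947/(12)·0.4049^3·0.9144^3 = +0.320901
  k=4: (−1)^1·75.8947/(24)·0.4049^1·0.9144^5 = -0.818344
d^3_{-2,1}(2.3079) = +0.320901 -0.818344 = -0.497442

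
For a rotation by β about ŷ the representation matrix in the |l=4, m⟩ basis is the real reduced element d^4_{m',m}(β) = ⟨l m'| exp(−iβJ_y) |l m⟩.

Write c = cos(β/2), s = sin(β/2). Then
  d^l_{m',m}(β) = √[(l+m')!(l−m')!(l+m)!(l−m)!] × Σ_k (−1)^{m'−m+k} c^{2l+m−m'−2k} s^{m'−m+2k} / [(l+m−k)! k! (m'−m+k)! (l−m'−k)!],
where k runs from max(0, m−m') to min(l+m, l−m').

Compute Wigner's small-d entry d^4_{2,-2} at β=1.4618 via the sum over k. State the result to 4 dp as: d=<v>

d=0.3662

d^4_{2,-2}(β=1.4618) via Wigner's sum:
c=cos(1.4618/2)=0.744574, s=sin(1.4618/2)=0.667540; N=√[720·2·2·720]=1440.000000
The bounds max(0,m−m')=0 and min(l+m,l−m')=2 give 3 terms
  k=0: (−1)^4·1440.0000/(96)·0.7446^4·0.6675^4 = +0.915444
  k=1: (−1)^5·1440.0000/(120)·0.7446^2·0.6675^6 = -0.588655
  k=2: (−1)^6·1440.0000/(1440)·0.7446^0·0.6675^8 = +0.039429
d^4_{2,-2}(1.4618) = +0.915444 -0.588655 +0.039429 = +0.366218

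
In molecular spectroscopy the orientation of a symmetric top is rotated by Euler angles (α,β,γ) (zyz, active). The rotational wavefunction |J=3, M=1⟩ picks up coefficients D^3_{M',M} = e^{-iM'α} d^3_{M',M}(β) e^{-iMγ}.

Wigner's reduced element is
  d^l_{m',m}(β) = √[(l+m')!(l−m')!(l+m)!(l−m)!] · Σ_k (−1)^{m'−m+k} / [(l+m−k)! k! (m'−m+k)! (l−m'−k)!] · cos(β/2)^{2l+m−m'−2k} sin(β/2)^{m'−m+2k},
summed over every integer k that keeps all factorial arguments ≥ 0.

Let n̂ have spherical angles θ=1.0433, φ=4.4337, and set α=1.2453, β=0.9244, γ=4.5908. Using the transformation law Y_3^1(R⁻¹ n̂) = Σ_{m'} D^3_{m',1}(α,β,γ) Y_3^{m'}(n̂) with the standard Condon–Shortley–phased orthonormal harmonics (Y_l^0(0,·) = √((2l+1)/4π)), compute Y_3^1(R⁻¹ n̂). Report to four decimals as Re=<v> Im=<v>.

Re=0.0126 Im=-0.0752

Need the full column D^3_{m',1} for m'=−3..3 at α=1.2453, β=0.9244, γ=4.5908.
cos(β/2)=0.895074, sin(β/2)=0.445918
d^3_{-3,1}: single k=4 term ⇒ +0.122683;  D = +0.080516-0.092565i
d^3_{-2,1}: k∈[3..4] ⇒ +0.402135 -0.049904 = +0.352231;  D = -0.177883-0.304014i
d^3_{-1,1}: k∈[2..4] ⇒ +0.765768 -0.253413 +0.007862 = +0.520217;  D = -0.509439+0.105342i
d^3_{0,1}: k∈[1..3] ⇒ +0.887442 -0.660776 +0.054667 = +0.281333;  D = -0.034123+0.279256i
d^3_{1,1}: k∈[0..2] ⇒ +0.514224 -1.021024 +0.190060 = -0.316739;  D = -0.285607-0.136939i
d^3_{2,1}: k∈[0..1] ⇒ -0.810120 +0.402135 = -0.407984;  D = -0.284767+0.292162i
d^3_{3,1}: single k=0 term ⇒ +0.494301;  D = -0.225059-0.440093i
Y_3^{m'}(θ=1.0433,φ=4.4337) and Σ D·Y over m':
  (+0.0805-0.0926i)·(+0.1997-0.1804i)  (-0.1779-0.3040i)·(-0.3260-0.2032i)  (-0.5094+0.1053i)·(-0.0205+0.0717i)  (-0.0341+0.2793i)·(-0.3256+0.0000i)  (-0.2856-0.1369i)·(+0.0205+0.0717i)  (-0.2848+0.2922i)·(-0.3260+0.2032i)  (-0.2251-0.4401i)·(-0.1997-0.1804i)
Y_3^1(R⁻¹ n̂) = +0.012557-0.075215i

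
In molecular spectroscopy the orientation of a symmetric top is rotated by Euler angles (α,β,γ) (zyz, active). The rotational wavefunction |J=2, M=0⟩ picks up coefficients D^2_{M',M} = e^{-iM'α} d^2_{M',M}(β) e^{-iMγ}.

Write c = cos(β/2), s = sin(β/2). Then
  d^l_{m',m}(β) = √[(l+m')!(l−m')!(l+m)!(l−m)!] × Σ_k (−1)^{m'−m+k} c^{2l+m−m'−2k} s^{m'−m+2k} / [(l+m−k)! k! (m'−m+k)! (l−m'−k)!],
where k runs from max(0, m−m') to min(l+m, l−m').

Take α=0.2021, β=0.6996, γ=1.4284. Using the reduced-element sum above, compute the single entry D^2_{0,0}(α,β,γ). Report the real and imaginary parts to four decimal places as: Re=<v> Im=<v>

Re=0.3781 Im=0.0000

D^2_{0,0}(0.2021,0.6996,1.4284) = e^{-i·0·0.2021}·d^2_{0,0}(0.6996)·e^{-i·0·1.4284}. Compute d first:
With c≡cos(β/2)=0.939441 and s≡sin(β/2)=0.342710, N=[2·2·2·2]^{1/2}=4.000000
The bounds max(0,m−m')=0 and min(l+m,l−m')=2 give 3 terms
  k=0: (−1)^0·4.0000/(4)·0.9394^4·0.3427^0 = +0.778894
  k=1: (−1)^1·4.0000/(1)·0.9394^2·0.3427^2 = -0.414622
  k=2: (−1)^2·4.0000/(4)·0.9394^0·0.3427^4 = +0.013795
d^2_{0,0}(0.6996) = +0.778894 -0.414622 +0.013795 = +0.378067
Attach z-rotation phases: D = e^{-i(0)(0.2021)}·(+0.378067)·e^{-i(0)(1.4284)} = +0.378067+0.000000i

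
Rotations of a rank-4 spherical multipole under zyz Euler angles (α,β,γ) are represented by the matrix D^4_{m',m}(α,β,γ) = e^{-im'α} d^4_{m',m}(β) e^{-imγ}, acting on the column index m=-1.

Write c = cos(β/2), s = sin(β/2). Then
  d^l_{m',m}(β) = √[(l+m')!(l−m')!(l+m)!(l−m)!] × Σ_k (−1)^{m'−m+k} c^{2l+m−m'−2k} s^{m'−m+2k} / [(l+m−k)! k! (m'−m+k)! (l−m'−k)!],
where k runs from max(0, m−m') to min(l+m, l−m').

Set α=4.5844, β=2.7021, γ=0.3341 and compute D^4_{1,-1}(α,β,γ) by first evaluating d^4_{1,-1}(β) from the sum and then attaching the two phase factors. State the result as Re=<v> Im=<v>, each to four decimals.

Re=0.1193 Im=-0.2395

D^4_{1,-1}(4.5844,2.7021,0.3341) = e^{-i·1·4.5844}·d^4_{1,-1}(2.7021)·e^{-i·-1·0.3341}. Compute d first:
With c≡cos(β/2)=0.217982 and s≡sin(β/2)=0.975953, N=[120·6·6·120]^{1/2}=720.000000
k∈{0,1,2,3} keeps every argument non-negative
  k=0: (−1)^2·720.0000/(72)·0.2180^6·0.9760^2 = +0.001022
  k=1: (−1)^3·720.0000/(24)·0.2180^4·0.9760^4 = -0.061450
  k=2: (−1)^4·720.0000/(48)·0.2180^2·0.9760^6 = +0.615893
  k=3: (−1)^5·720.0000/(720)·0.2180^0·0.9760^8 = -0.823058
d^4_{1,-1}(2.7021) = +0.001022 -0.061450 +0.615893 -0.823058 = -0.267592
Attach z-rotation phases: D = e^{-i(1)(4.5844)}·(-0.267592)·e^{-i(-1)(0.3341)} = +0.119298-0.239528i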